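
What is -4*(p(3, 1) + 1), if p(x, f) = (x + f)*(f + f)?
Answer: -36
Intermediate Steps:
p(x, f) = 2*f*(f + x) (p(x, f) = (f + x)*(2*f) = 2*f*(f + x))
-4*(p(3, 1) + 1) = -4*(2*1*(1 + 3) + 1) = -4*(2*1*4 + 1) = -4*(8 + 1) = -4*9 = -36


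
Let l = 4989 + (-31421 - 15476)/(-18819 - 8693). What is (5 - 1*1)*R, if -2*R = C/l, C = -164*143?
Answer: 1290422848/137304265 ≈ 9.3983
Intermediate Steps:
C = -23452
l = 137304265/27512 (l = 4989 - 46897/(-27512) = 4989 - 46897*(-1/27512) = 4989 + 46897/27512 = 137304265/27512 ≈ 4990.7)
R = 322605712/137304265 (R = -(-11726)/137304265/27512 = -(-11726)*27512/137304265 = -½*(-645211424/137304265) = 322605712/137304265 ≈ 2.3496)
(5 - 1*1)*R = (5 - 1*1)*(322605712/137304265) = (5 - 1)*(322605712/137304265) = 4*(322605712/137304265) = 1290422848/137304265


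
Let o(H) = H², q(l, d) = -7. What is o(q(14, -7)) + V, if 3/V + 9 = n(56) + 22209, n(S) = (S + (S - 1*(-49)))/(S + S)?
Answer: 17405975/355223 ≈ 49.000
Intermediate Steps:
n(S) = (49 + 2*S)/(2*S) (n(S) = (S + (S + 49))/((2*S)) = (S + (49 + S))*(1/(2*S)) = (49 + 2*S)*(1/(2*S)) = (49 + 2*S)/(2*S))
V = 48/355223 (V = 3/(-9 + ((49/2 + 56)/56 + 22209)) = 3/(-9 + ((1/56)*(161/2) + 22209)) = 3/(-9 + (23/16 + 22209)) = 3/(-9 + 355367/16) = 3/(355223/16) = 3*(16/355223) = 48/355223 ≈ 0.00013513)
o(q(14, -7)) + V = (-7)² + 48/355223 = 49 + 48/355223 = 17405975/355223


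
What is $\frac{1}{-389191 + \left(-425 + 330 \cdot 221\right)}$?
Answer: $- \frac{1}{316686} \approx -3.1577 \cdot 10^{-6}$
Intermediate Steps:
$\frac{1}{-389191 + \left(-425 + 330 \cdot 221\right)} = \frac{1}{-389191 + \left(-425 + 72930\right)} = \frac{1}{-389191 + 72505} = \frac{1}{-316686} = - \frac{1}{316686}$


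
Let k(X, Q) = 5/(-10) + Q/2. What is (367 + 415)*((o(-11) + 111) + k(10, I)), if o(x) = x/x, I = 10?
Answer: 91103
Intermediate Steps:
o(x) = 1
k(X, Q) = -1/2 + Q/2 (k(X, Q) = 5*(-1/10) + Q*(1/2) = -1/2 + Q/2)
(367 + 415)*((o(-11) + 111) + k(10, I)) = (367 + 415)*((1 + 111) + (-1/2 + (1/2)*10)) = 782*(112 + (-1/2 + 5)) = 782*(112 + 9/2) = 782*(233/2) = 91103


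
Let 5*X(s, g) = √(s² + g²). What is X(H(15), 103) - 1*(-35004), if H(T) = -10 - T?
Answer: 35004 + √11234/5 ≈ 35025.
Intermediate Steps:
X(s, g) = √(g² + s²)/5 (X(s, g) = √(s² + g²)/5 = √(g² + s²)/5)
X(H(15), 103) - 1*(-35004) = √(103² + (-10 - 1*15)²)/5 - 1*(-35004) = √(10609 + (-10 - 15)²)/5 + 35004 = √(10609 + (-25)²)/5 + 35004 = √(10609 + 625)/5 + 35004 = √11234/5 + 35004 = 35004 + √11234/5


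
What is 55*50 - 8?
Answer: 2742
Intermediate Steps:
55*50 - 8 = 2750 - 8 = 2742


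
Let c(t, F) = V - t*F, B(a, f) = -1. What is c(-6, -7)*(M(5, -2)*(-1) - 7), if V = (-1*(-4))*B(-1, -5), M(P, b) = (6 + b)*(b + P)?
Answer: 874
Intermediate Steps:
M(P, b) = (6 + b)*(P + b)
V = -4 (V = -1*(-4)*(-1) = 4*(-1) = -4)
c(t, F) = -4 - F*t (c(t, F) = -4 - t*F = -4 - F*t)
c(-6, -7)*(M(5, -2)*(-1) - 7) = (-4 - 1*(-7)*(-6))*(((-2)² + 6*5 + 6*(-2) + 5*(-2))*(-1) - 7) = (-4 - 42)*((4 + 30 - 12 - 10)*(-1) - 7) = -46*(12*(-1) - 7) = -46*(-12 - 7) = -46*(-19) = 874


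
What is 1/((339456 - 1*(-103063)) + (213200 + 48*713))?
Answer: 1/689943 ≈ 1.4494e-6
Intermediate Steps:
1/((339456 - 1*(-103063)) + (213200 + 48*713)) = 1/((339456 + 103063) + (213200 + 34224)) = 1/(442519 + 247424) = 1/689943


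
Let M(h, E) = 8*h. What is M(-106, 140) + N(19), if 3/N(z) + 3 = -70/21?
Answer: -16121/19 ≈ -848.47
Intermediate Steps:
N(z) = -9/19 (N(z) = 3/(-3 - 70/21) = 3/(-3 - 70*1/21) = 3/(-3 - 10/3) = 3/(-19/3) = 3*(-3/19) = -9/19)
M(-106, 140) + N(19) = 8*(-106) - 9/19 = -848 - 9/19 = -16121/19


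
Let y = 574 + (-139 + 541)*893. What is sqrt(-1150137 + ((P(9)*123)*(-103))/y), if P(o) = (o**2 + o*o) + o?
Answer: 3*I*sqrt(4130399817092990)/179780 ≈ 1072.4*I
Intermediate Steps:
P(o) = o + 2*o**2 (P(o) = (o**2 + o**2) + o = 2*o**2 + o = o + 2*o**2)
y = 359560 (y = 574 + 402*893 = 574 + 358986 = 359560)
sqrt(-1150137 + ((P(9)*123)*(-103))/y) = sqrt(-1150137 + (((9*(1 + 2*9))*123)*(-103))/359560) = sqrt(-1150137 + (((9*(1 + 18))*123)*(-103))*(1/359560)) = sqrt(-1150137 + (((9*19)*123)*(-103))*(1/359560)) = sqrt(-1150137 + ((171*123)*(-103))*(1/359560)) = sqrt(-1150137 + (21033*(-103))*(1/359560)) = sqrt(-1150137 - 2166399*1/359560) = sqrt(-1150137 - 2166399/359560) = sqrt(-413545426119/359560) = 3*I*sqrt(4130399817092990)/179780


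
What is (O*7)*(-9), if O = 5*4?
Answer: -1260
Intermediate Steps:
O = 20
(O*7)*(-9) = (20*7)*(-9) = 140*(-9) = -1260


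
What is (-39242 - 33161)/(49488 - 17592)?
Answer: -72403/31896 ≈ -2.2700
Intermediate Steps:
(-39242 - 33161)/(49488 - 17592) = -72403/31896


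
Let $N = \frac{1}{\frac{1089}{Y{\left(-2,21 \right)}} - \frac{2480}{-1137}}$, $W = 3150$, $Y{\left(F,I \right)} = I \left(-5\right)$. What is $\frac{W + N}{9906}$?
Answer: $\frac{342214285}{1076224162} \approx 0.31798$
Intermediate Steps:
$Y{\left(F,I \right)} = - 5 I$
$N = - \frac{39795}{325931}$ ($N = \frac{1}{\frac{1089}{\left(-5\right) 21} - \frac{2480}{-1137}} = \frac{1}{\frac{1089}{-105} - - \frac{2480}{1137}} = \frac{1}{1089 \left(- \frac{1}{105}\right) + \frac{2480}{1137}} = \frac{1}{- \frac{363}{35} + \frac{2480}{1137}} = \frac{1}{- \frac{325931}{39795}} = - \frac{39795}{325931} \approx -0.1221$)
$\frac{W + N}{9906} = \frac{3150 - \frac{39795}{325931}}{9906} = \frac{1026642855}{325931} \cdot \frac{1}{9906} = \frac{342214285}{1076224162}$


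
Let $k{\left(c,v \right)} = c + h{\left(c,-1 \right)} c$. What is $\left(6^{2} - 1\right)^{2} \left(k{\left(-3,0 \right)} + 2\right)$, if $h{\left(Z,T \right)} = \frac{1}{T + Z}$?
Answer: $- \frac{1225}{4} \approx -306.25$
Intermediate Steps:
$k{\left(c,v \right)} = c + \frac{c}{-1 + c}$
$\left(6^{2} - 1\right)^{2} \left(k{\left(-3,0 \right)} + 2\right) = \left(6^{2} - 1\right)^{2} \left(\frac{\left(-3\right)^{2}}{-1 - 3} + 2\right) = \left(36 - 1\right)^{2} \left(\frac{9}{-4} + 2\right) = 35^{2} \left(9 \left(- \frac{1}{4}\right) + 2\right) = 1225 \left(- \frac{9}{4} + 2\right) = 1225 \left(- \frac{1}{4}\right) = - \frac{1225}{4}$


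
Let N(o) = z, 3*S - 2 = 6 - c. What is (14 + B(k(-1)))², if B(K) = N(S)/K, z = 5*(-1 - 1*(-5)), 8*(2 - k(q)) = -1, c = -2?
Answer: 158404/289 ≈ 548.11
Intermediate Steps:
k(q) = 17/8 (k(q) = 2 - ⅛*(-1) = 2 + ⅛ = 17/8)
S = 10/3 (S = ⅔ + (6 - 1*(-2))/3 = ⅔ + (6 + 2)/3 = ⅔ + (⅓)*8 = ⅔ + 8/3 = 10/3 ≈ 3.3333)
z = 20 (z = 5*(-1 + 5) = 5*4 = 20)
N(o) = 20
B(K) = 20/K
(14 + B(k(-1)))² = (14 + 20/(17/8))² = (14 + 20*(8/17))² = (14 + 160/17)² = (398/17)² = 158404/289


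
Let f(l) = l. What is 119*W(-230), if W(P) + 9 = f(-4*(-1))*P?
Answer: -110551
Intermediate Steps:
W(P) = -9 + 4*P (W(P) = -9 + (-4*(-1))*P = -9 + 4*P)
119*W(-230) = 119*(-9 + 4*(-230)) = 119*(-9 - 920) = 119*(-929) = -110551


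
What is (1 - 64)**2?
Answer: 3969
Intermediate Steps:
(1 - 64)**2 = (-63)**2 = 3969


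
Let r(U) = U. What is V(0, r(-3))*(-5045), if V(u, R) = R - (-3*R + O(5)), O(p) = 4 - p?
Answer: 55495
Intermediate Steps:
V(u, R) = 1 + 4*R (V(u, R) = R - (-3*R + (4 - 1*5)) = R - (-3*R + (4 - 5)) = R - (-3*R - 1) = R - (-1 - 3*R) = R + (1 + 3*R) = 1 + 4*R)
V(0, r(-3))*(-5045) = (1 + 4*(-3))*(-5045) = (1 - 12)*(-5045) = -11*(-5045) = 55495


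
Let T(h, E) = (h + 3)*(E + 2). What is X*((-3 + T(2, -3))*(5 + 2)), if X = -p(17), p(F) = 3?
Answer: 168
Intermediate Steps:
T(h, E) = (2 + E)*(3 + h) (T(h, E) = (3 + h)*(2 + E) = (2 + E)*(3 + h))
X = -3 (X = -1*3 = -3)
X*((-3 + T(2, -3))*(5 + 2)) = -3*(-3 + (6 + 2*2 + 3*(-3) - 3*2))*(5 + 2) = -3*(-3 + (6 + 4 - 9 - 6))*7 = -3*(-3 - 5)*7 = -(-24)*7 = -3*(-56) = 168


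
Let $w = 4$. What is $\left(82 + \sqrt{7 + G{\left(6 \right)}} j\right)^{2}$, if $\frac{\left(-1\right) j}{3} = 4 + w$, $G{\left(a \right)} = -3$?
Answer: $1156$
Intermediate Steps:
$j = -24$ ($j = - 3 \left(4 + 4\right) = \left(-3\right) 8 = -24$)
$\left(82 + \sqrt{7 + G{\left(6 \right)}} j\right)^{2} = \left(82 + \sqrt{7 - 3} \left(-24\right)\right)^{2} = \left(82 + \sqrt{4} \left(-24\right)\right)^{2} = \left(82 + 2 \left(-24\right)\right)^{2} = \left(82 - 48\right)^{2} = 34^{2} = 1156$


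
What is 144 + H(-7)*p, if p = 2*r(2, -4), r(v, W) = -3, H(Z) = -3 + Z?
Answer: 204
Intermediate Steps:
p = -6 (p = 2*(-3) = -6)
144 + H(-7)*p = 144 + (-3 - 7)*(-6) = 144 - 10*(-6) = 144 + 60 = 204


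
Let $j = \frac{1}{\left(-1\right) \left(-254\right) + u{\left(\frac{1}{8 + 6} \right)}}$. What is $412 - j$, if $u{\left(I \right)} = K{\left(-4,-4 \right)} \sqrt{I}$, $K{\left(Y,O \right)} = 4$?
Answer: $\frac{93029535}{225802} + \frac{\sqrt{14}}{225802} \approx 412.0$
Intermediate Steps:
$u{\left(I \right)} = 4 \sqrt{I}$
$j = \frac{1}{254 + \frac{2 \sqrt{14}}{7}}$ ($j = \frac{1}{\left(-1\right) \left(-254\right) + 4 \sqrt{\frac{1}{8 + 6}}} = \frac{1}{254 + 4 \sqrt{\frac{1}{14}}} = \frac{1}{254 + \frac{4}{\sqrt{14}}} = \frac{1}{254 + 4 \frac{\sqrt{14}}{14}} = \frac{1}{254 + \frac{2 \sqrt{14}}{7}} \approx 0.0039205$)
$412 - j = 412 - \left(\frac{889}{225802} - \frac{\sqrt{14}}{225802}\right) = \frac{93029535}{225802} + \frac{\sqrt{14}}{225802}$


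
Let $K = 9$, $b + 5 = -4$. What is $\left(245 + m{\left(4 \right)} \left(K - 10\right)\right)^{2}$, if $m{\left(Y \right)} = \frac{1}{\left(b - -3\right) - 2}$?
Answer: $\frac{3845521}{64} \approx 60086.0$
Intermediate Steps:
$b = -9$ ($b = -5 - 4 = -9$)
$m{\left(Y \right)} = - \frac{1}{8}$ ($m{\left(Y \right)} = \frac{1}{\left(-9 - -3\right) - 2} = \frac{1}{\left(-9 + 3\right) - 2} = \frac{1}{-6 - 2} = \frac{1}{-8} = - \frac{1}{8}$)
$\left(245 + m{\left(4 \right)} \left(K - 10\right)\right)^{2} = \left(245 - \frac{9 - 10}{8}\right)^{2} = \left(245 - - \frac{1}{8}\right)^{2} = \left(245 + \frac{1}{8}\right)^{2} = \left(\frac{1961}{8}\right)^{2} = \frac{3845521}{64}$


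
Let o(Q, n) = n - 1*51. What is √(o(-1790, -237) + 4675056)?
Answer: 4*√292173 ≈ 2162.1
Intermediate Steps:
o(Q, n) = -51 + n (o(Q, n) = n - 51 = -51 + n)
√(o(-1790, -237) + 4675056) = √((-51 - 237) + 4675056) = √(-288 + 4675056) = √4674768 = 4*√292173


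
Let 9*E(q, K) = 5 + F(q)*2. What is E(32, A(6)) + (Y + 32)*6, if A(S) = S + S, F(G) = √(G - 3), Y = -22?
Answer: 545/9 + 2*√29/9 ≈ 61.752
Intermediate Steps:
F(G) = √(-3 + G)
A(S) = 2*S
E(q, K) = 5/9 + 2*√(-3 + q)/9 (E(q, K) = (5 + √(-3 + q)*2)/9 = (5 + 2*√(-3 + q))/9 = 5/9 + 2*√(-3 + q)/9)
E(32, A(6)) + (Y + 32)*6 = (5/9 + 2*√(-3 + 32)/9) + (-22 + 32)*6 = (5/9 + 2*√29/9) + 10*6 = (5/9 + 2*√29/9) + 60 = 545/9 + 2*√29/9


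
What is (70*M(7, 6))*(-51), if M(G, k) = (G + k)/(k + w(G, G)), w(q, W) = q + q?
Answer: -4641/2 ≈ -2320.5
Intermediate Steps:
w(q, W) = 2*q
M(G, k) = (G + k)/(k + 2*G)
(70*M(7, 6))*(-51) = (70*((7 + 6)/(6 + 2*7)))*(-51) = (70*(13/(6 + 14)))*(-51) = (70*(13/20))*(-51) = (91/2)*(-51) = -4641/2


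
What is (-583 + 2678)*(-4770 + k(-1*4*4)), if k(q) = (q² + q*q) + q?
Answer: -8954030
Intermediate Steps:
k(q) = q + 2*q² (k(q) = (q² + q²) + q = 2*q² + q = q + 2*q²)
(-583 + 2678)*(-4770 + k(-1*4*4)) = (-583 + 2678)*(-4770 + (-1*4*4)*(1 + 2*(-1*4*4))) = 2095*(-4770 + (-4*4)*(1 + 2*(-4*4))) = 2095*(-4770 - 16*(1 + 2*(-16))) = 2095*(-4770 - 16*(1 - 32)) = 2095*(-4770 - 16*(-31)) = 2095*(-4770 + 496) = 2095*(-4274) = -8954030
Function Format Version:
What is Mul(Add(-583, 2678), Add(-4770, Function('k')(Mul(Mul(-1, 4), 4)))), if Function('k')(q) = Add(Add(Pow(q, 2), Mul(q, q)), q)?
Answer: -8954030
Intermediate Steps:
Function('k')(q) = Add(q, Mul(2, Pow(q, 2))) (Function('k')(q) = Add(Add(Pow(q, 2), Pow(q, 2)), q) = Add(Mul(2, Pow(q, 2)), q) = Add(q, Mul(2, Pow(q, 2))))
Mul(Add(-583, 2678), Add(-4770, Function('k')(Mul(Mul(-1, 4), 4)))) = Mul(Add(-583, 2678), Add(-4770, Mul(Mul(Mul(-1, 4), 4), Add(1, Mul(2, Mul(Mul(-1, 4), 4)))))) = Mul(2095, Add(-4770, Mul(Mul(-4, 4), Add(1, Mul(2, Mul(-4, 4)))))) = Mul(2095, Add(-4770, Mul(-16, Add(1, Mul(2, -16))))) = Mul(2095, Add(-4770, Mul(-16, Add(1, -32)))) = Mul(2095, Add(-4770, Mul(-16, -31))) = Mul(2095, Add(-4770, 496)) = Mul(2095, -4274) = -8954030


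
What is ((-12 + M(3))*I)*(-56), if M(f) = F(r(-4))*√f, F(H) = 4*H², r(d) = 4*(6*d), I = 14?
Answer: 9408 - 28901376*√3 ≈ -5.0049e+7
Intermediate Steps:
r(d) = 24*d
M(f) = 36864*√f (M(f) = (4*(24*(-4))²)*√f = (4*(-96)²)*√f = (4*9216)*√f = 36864*√f)
((-12 + M(3))*I)*(-56) = ((-12 + 36864*√3)*14)*(-56) = (-168 + 516096*√3)*(-56) = 9408 - 28901376*√3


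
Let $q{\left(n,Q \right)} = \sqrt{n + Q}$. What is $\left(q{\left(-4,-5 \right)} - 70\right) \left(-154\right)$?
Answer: $10780 - 462 i \approx 10780.0 - 462.0 i$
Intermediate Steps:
$q{\left(n,Q \right)} = \sqrt{Q + n}$
$\left(q{\left(-4,-5 \right)} - 70\right) \left(-154\right) = \left(\sqrt{-5 - 4} - 70\right) \left(-154\right) = \left(\sqrt{-9} - 70\right) \left(-154\right) = \left(3 i - 70\right) \left(-154\right) = \left(-70 + 3 i\right) \left(-154\right) = 10780 - 462 i$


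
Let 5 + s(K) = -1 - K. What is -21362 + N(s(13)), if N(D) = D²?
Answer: -21001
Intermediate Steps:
s(K) = -6 - K (s(K) = -5 + (-1 - K) = -6 - K)
-21362 + N(s(13)) = -21362 + (-6 - 1*13)² = -21362 + (-6 - 13)² = -21362 + (-19)² = -21362 + 361 = -21001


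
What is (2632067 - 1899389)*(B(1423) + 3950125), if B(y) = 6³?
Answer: 2894327943198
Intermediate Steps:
B(y) = 216
(2632067 - 1899389)*(B(1423) + 3950125) = (2632067 - 1899389)*(216 + 3950125) = 732678*3950341 = 2894327943198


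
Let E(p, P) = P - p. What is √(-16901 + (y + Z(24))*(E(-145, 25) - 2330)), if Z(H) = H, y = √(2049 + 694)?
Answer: √(-68741 - 2160*√2743) ≈ 426.46*I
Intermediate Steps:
y = √2743 ≈ 52.374
√(-16901 + (y + Z(24))*(E(-145, 25) - 2330)) = √(-16901 + (√2743 + 24)*((25 - 1*(-145)) - 2330)) = √(-16901 + (24 + √2743)*((25 + 145) - 2330)) = √(-16901 + (24 + √2743)*(170 - 2330)) = √(-16901 + (24 + √2743)*(-2160)) = √(-16901 + (-51840 - 2160*√2743)) = √(-68741 - 2160*√2743)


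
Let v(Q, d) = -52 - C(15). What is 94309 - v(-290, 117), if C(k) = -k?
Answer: 94346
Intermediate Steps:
v(Q, d) = -37 (v(Q, d) = -52 - (-1)*15 = -52 - 1*(-15) = -52 + 15 = -37)
94309 - v(-290, 117) = 94309 - 1*(-37) = 94309 + 37 = 94346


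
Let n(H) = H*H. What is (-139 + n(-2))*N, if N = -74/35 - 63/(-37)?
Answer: 14391/259 ≈ 55.564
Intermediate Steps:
n(H) = H²
N = -533/1295 (N = -74*1/35 - 63*(-1/37) = -74/35 + 63/37 = -533/1295 ≈ -0.41158)
(-139 + n(-2))*N = (-139 + (-2)²)*(-533/1295) = (-139 + 4)*(-533/1295) = -135*(-533/1295) = 14391/259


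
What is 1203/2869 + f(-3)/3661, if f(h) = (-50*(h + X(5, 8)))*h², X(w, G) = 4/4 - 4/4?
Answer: 8277333/10503409 ≈ 0.78806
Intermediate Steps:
X(w, G) = 0 (X(w, G) = 4*(¼) - 4*¼ = 1 - 1 = 0)
f(h) = -50*h³ (f(h) = (-50*(h + 0))*h² = (-50*h)*h² = -50*h³)
1203/2869 + f(-3)/3661 = 1203/2869 - 50*(-3)³/3661 = 1203*(1/2869) - 50*(-27)*(1/3661) = 1203/2869 + 1350*(1/3661) = 1203/2869 + 1350/3661 = 8277333/10503409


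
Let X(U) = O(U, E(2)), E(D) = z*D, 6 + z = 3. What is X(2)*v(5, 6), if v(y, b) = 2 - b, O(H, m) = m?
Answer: 24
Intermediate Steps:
z = -3 (z = -6 + 3 = -3)
E(D) = -3*D
X(U) = -6 (X(U) = -3*2 = -6)
X(2)*v(5, 6) = -6*(2 - 1*6) = -6*(2 - 6) = -6*(-4) = 24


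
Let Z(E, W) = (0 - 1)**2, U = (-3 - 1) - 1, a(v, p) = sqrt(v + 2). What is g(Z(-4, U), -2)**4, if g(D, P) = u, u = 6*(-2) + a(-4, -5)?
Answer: (12 - I*sqrt(2))**4 ≈ 19012.0 - 9639.3*I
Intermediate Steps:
a(v, p) = sqrt(2 + v)
U = -5 (U = -4 - 1 = -5)
Z(E, W) = 1 (Z(E, W) = (-1)**2 = 1)
u = -12 + I*sqrt(2) (u = 6*(-2) + sqrt(2 - 4) = -12 + sqrt(-2) = -12 + I*sqrt(2) ≈ -12.0 + 1.4142*I)
g(D, P) = -12 + I*sqrt(2)
g(Z(-4, U), -2)**4 = (-12 + I*sqrt(2))**4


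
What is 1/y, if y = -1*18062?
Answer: -1/18062 ≈ -5.5365e-5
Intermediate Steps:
y = -18062
1/y = 1/(-18062) = -1/18062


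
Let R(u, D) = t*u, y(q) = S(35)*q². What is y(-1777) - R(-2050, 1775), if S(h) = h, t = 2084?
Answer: 114792715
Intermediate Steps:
y(q) = 35*q²
R(u, D) = 2084*u
y(-1777) - R(-2050, 1775) = 35*(-1777)² - 2084*(-2050) = 35*3157729 - 1*(-4272200) = 110520515 + 4272200 = 114792715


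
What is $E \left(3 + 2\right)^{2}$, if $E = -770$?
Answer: $-19250$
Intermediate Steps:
$E \left(3 + 2\right)^{2} = - 770 \left(3 + 2\right)^{2} = - 770 \cdot 5^{2} = \left(-770\right) 25 = -19250$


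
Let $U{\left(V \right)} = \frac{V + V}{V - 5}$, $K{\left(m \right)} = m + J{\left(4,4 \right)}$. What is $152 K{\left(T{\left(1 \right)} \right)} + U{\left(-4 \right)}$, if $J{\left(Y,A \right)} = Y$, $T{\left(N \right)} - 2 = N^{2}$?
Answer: $\frac{9584}{9} \approx 1064.9$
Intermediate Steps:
$T{\left(N \right)} = 2 + N^{2}$
$K{\left(m \right)} = 4 + m$ ($K{\left(m \right)} = m + 4 = 4 + m$)
$U{\left(V \right)} = \frac{2 V}{-5 + V}$
$152 K{\left(T{\left(1 \right)} \right)} + U{\left(-4 \right)} = 152 \left(4 + \left(2 + 1^{2}\right)\right) + 2 \left(-4\right) \frac{1}{-5 - 4} = 152 \left(4 + \left(2 + 1\right)\right) + 2 \left(-4\right) \frac{1}{-9} = 152 \left(4 + 3\right) + 2 \left(-4\right) \left(- \frac{1}{9}\right) = 152 \cdot 7 + \frac{8}{9} = 1064 + \frac{8}{9} = \frac{9584}{9}$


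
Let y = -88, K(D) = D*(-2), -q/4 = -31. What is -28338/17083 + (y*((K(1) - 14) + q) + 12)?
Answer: -162180174/17083 ≈ -9493.7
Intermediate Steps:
q = 124 (q = -4*(-31) = 124)
K(D) = -2*D
-28338/17083 + (y*((K(1) - 14) + q) + 12) = -28338/17083 + (-88*((-2*1 - 14) + 124) + 12) = -28338*1/17083 + (-88*((-2 - 14) + 124) + 12) = -28338/17083 + (-88*(-16 + 124) + 12) = -28338/17083 + (-88*108 + 12) = -28338/17083 + (-9504 + 12) = -28338/17083 - 9492 = -162180174/17083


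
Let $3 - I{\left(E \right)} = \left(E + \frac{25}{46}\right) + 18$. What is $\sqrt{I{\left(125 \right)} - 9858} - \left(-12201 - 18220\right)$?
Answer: $30421 + \frac{i \sqrt{21156918}}{46} \approx 30421.0 + 99.993 i$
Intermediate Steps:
$I{\left(E \right)} = - \frac{715}{46} - E$ ($I{\left(E \right)} = 3 - \left(\left(E + \frac{25}{46}\right) + 18\right) = 3 - \left(\left(\frac{25}{46} + E\right) + 18\right) = 3 - \left(\frac{853}{46} + E\right) = - \frac{715}{46} - E$)
$\sqrt{I{\left(125 \right)} - 9858} - \left(-12201 - 18220\right) = \sqrt{\left(- \frac{715}{46} - 125\right) - 9858} - \left(-12201 - 18220\right) = \sqrt{- \frac{6465}{46} - 9858} - -30421 = \sqrt{- \frac{459933}{46}} + 30421 = \frac{i \sqrt{21156918}}{46} + 30421 = 30421 + \frac{i \sqrt{21156918}}{46}$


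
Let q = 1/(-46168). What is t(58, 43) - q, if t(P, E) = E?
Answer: 1985225/46168 ≈ 43.000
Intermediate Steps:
q = -1/46168 ≈ -2.1660e-5
t(58, 43) - q = 43 - 1*(-1/46168) = 43 + 1/46168 = 1985225/46168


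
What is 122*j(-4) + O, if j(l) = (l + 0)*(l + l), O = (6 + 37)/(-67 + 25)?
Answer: 163925/42 ≈ 3903.0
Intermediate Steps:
O = -43/42 (O = 43/(-42) = 43*(-1/42) = -43/42 ≈ -1.0238)
j(l) = 2*l² (j(l) = l*(2*l) = 2*l²)
122*j(-4) + O = 122*(2*(-4)²) - 43/42 = 122*(2*16) - 43/42 = 122*32 - 43/42 = 3904 - 43/42 = 163925/42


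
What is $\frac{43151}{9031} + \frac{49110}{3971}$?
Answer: $\frac{55896821}{3260191} \approx 17.145$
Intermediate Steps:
$\frac{43151}{9031} + \frac{49110}{3971} = \frac{55896821}{3260191}$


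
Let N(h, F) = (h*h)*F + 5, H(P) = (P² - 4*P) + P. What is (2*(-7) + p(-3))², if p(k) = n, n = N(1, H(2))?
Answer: 121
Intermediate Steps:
H(P) = P² - 3*P
N(h, F) = 5 + F*h² (N(h, F) = h²*F + 5 = F*h² + 5 = 5 + F*h²)
n = 3 (n = 5 + (2*(-3 + 2))*1² = 5 + (2*(-1))*1 = 5 - 2*1 = 5 - 2 = 3)
p(k) = 3
(2*(-7) + p(-3))² = (2*(-7) + 3)² = (-14 + 3)² = (-11)² = 121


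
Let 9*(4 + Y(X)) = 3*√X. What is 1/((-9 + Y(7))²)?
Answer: 9/(39 - √7)² ≈ 0.0068098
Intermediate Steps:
Y(X) = -4 + √X/3 (Y(X) = -4 + (3*√X)/9 = -4 + √X/3)
1/((-9 + Y(7))²) = 1/((-9 + (-4 + √7/3))²) = 1/((-13 + √7/3)²) = (-13 + √7/3)⁻²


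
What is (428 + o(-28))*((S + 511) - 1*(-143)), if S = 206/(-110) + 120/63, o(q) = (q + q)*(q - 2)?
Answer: 1592397956/1155 ≈ 1.3787e+6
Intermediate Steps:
o(q) = 2*q*(-2 + q) (o(q) = (2*q)*(-2 + q) = 2*q*(-2 + q))
S = 37/1155 (S = 206*(-1/110) + 120*(1/63) = -103/55 + 40/21 = 37/1155 ≈ 0.032035)
(428 + o(-28))*((S + 511) - 1*(-143)) = (428 + 2*(-28)*(-2 - 28))*((37/1155 + 511) - 1*(-143)) = (428 + 2*(-28)*(-30))*(590242/1155 + 143) = (428 + 1680)*(755407/1155) = 2108*(755407/1155) = 1592397956/1155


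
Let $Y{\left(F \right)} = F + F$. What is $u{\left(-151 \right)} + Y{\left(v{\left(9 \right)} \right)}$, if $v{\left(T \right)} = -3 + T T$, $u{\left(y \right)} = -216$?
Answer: $-60$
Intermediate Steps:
$v{\left(T \right)} = -3 + T^{2}$
$Y{\left(F \right)} = 2 F$
$u{\left(-151 \right)} + Y{\left(v{\left(9 \right)} \right)} = -216 + 2 \left(-3 + 9^{2}\right) = -216 + 2 \left(-3 + 81\right) = -216 + 2 \cdot 78 = -216 + 156 = -60$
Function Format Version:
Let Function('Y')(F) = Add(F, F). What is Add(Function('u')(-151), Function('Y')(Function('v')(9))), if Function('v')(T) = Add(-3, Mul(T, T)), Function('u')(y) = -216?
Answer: -60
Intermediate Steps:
Function('v')(T) = Add(-3, Pow(T, 2))
Function('Y')(F) = Mul(2, F)
Add(Function('u')(-151), Function('Y')(Function('v')(9))) = Add(-216, Mul(2, Add(-3, Pow(9, 2)))) = Add(-216, Mul(2, Add(-3, 81))) = Add(-216, Mul(2, 78)) = Add(-216, 156) = -60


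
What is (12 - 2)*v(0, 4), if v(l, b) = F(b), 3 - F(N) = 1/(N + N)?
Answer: 115/4 ≈ 28.750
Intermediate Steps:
F(N) = 3 - 1/(2*N) (F(N) = 3 - 1/(N + N) = 3 - 1/(2*N))
v(l, b) = 3 - 1/(2*b)
(12 - 2)*v(0, 4) = (12 - 2)*(3 - ½/4) = 10*(3 - ½*¼) = 10*(3 - ⅛) = 10*(23/8) = 115/4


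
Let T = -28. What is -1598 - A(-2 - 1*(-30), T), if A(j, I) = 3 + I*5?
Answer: -1461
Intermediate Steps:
A(j, I) = 3 + 5*I
-1598 - A(-2 - 1*(-30), T) = -1598 - (3 + 5*(-28)) = -1598 - (3 - 140) = -1598 - 1*(-137) = -1598 + 137 = -1461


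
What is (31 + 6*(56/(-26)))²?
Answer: 55225/169 ≈ 326.78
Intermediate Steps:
(31 + 6*(56/(-26)))² = (31 + 6*(56*(-1/26)))² = (31 + 6*(-28/13))² = (31 - 168/13)² = (235/13)² = 55225/169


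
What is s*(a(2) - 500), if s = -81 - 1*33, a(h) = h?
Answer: 56772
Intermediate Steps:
s = -114 (s = -81 - 33 = -114)
s*(a(2) - 500) = -114*(2 - 500) = -114*(-498) = 56772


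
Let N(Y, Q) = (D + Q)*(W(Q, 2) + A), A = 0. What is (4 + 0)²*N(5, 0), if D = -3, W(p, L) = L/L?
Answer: -48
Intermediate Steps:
W(p, L) = 1
N(Y, Q) = -3 + Q (N(Y, Q) = (-3 + Q)*(1 + 0) = (-3 + Q)*1 = -3 + Q)
(4 + 0)²*N(5, 0) = (4 + 0)²*(-3 + 0) = 4²*(-3) = 16*(-3) = -48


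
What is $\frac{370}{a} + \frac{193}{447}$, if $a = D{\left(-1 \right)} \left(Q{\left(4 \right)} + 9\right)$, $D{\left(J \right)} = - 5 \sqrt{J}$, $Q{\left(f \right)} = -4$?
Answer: $\frac{193}{447} + \frac{74 i}{5} \approx 0.43177 + 14.8 i$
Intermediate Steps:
$a = - 25 i$ ($a = - 5 \sqrt{-1} \left(-4 + 9\right) = - 5 i 5 = - 25 i \approx - 25.0 i$)
$\frac{370}{a} + \frac{193}{447} = \frac{370}{\left(-25\right) i} + \frac{193}{447} = 370 \frac{i}{25} + 193 \cdot \frac{1}{447} = \frac{74 i}{5} + \frac{193}{447} = \frac{193}{447} + \frac{74 i}{5}$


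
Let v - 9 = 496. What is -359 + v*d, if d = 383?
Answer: 193056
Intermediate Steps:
v = 505 (v = 9 + 496 = 505)
-359 + v*d = -359 + 505*383 = -359 + 193415 = 193056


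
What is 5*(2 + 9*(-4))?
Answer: -170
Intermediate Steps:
5*(2 + 9*(-4)) = 5*(2 - 36) = 5*(-34) = -170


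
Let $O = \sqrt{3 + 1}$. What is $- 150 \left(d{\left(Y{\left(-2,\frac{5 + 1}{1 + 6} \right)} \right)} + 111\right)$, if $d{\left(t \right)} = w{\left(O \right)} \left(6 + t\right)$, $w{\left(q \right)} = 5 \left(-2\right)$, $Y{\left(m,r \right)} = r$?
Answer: $- \frac{44550}{7} \approx -6364.3$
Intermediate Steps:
$O = 2$ ($O = \sqrt{4} = 2$)
$w{\left(q \right)} = -10$
$d{\left(t \right)} = -60 - 10 t$ ($d{\left(t \right)} = - 10 \left(6 + t\right) = -60 - 10 t$)
$- 150 \left(d{\left(Y{\left(-2,\frac{5 + 1}{1 + 6} \right)} \right)} + 111\right) = - 150 \left(\left(-60 - 10 \frac{5 + 1}{1 + 6}\right) + 111\right) = - 150 \left(\left(-60 - 10 \cdot \frac{6}{7}\right) + 111\right) = - 150 \left(\left(-60 - 10 \cdot 6 \cdot \frac{1}{7}\right) + 111\right) = - 150 \left(\left(-60 - \frac{60}{7}\right) + 111\right) = - 150 \left(- \frac{480}{7} + 111\right) = \left(-150\right) \frac{297}{7} = - \frac{44550}{7}$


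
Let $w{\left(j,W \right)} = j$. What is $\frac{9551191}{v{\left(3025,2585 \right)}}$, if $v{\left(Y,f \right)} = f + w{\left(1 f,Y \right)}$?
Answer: $\frac{9551191}{5170} \approx 1847.4$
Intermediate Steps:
$v{\left(Y,f \right)} = 2 f$ ($v{\left(Y,f \right)} = f + 1 f = f + f = 2 f$)
$\frac{9551191}{v{\left(3025,2585 \right)}} = \frac{9551191}{2 \cdot 2585} = \frac{9551191}{5170}$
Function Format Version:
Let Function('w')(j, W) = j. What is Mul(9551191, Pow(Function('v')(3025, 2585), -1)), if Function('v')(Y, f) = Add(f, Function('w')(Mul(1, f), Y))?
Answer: Rational(9551191, 5170) ≈ 1847.4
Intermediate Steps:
Function('v')(Y, f) = Mul(2, f) (Function('v')(Y, f) = Add(f, Mul(1, f)) = Add(f, f) = Mul(2, f))
Mul(9551191, Pow(Function('v')(3025, 2585), -1)) = Mul(9551191, Pow(Mul(2, 2585), -1)) = Mul(9551191, Pow(5170, -1)) = Mul(9551191, Rational(1, 5170)) = Rational(9551191, 5170)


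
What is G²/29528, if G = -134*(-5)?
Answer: 112225/7382 ≈ 15.203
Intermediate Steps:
G = 670
G²/29528 = 670²/29528 = 448900*(1/29528) = 112225/7382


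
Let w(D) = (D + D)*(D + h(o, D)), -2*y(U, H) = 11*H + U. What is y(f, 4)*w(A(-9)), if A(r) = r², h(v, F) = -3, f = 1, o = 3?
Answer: -284310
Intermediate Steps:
y(U, H) = -11*H/2 - U/2 (y(U, H) = -(11*H + U)/2 = -(U + 11*H)/2 = -11*H/2 - U/2)
w(D) = 2*D*(-3 + D) (w(D) = (D + D)*(D - 3) = (2*D)*(-3 + D) = 2*D*(-3 + D))
y(f, 4)*w(A(-9)) = (-11/2*4 - ½*1)*(2*(-9)²*(-3 + (-9)²)) = (-22 - ½)*(2*81*(-3 + 81)) = -45*81*78 = -45/2*12636 = -284310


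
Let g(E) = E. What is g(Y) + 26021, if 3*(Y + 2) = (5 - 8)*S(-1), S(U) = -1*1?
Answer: 26020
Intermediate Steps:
S(U) = -1
Y = -1 (Y = -2 + ((5 - 8)*(-1))/3 = -2 + (-3*(-1))/3 = -2 + (1/3)*3 = -2 + 1 = -1)
g(Y) + 26021 = -1 + 26021 = 26020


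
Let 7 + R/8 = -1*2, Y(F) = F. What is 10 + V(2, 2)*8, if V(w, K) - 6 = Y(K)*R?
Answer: -1094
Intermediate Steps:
R = -72 (R = -56 + 8*(-1*2) = -56 + 8*(-2) = -56 - 16 = -72)
V(w, K) = 6 - 72*K (V(w, K) = 6 + K*(-72) = 6 - 72*K)
10 + V(2, 2)*8 = 10 + (6 - 72*2)*8 = 10 + (6 - 144)*8 = 10 - 138*8 = 10 - 1104 = -1094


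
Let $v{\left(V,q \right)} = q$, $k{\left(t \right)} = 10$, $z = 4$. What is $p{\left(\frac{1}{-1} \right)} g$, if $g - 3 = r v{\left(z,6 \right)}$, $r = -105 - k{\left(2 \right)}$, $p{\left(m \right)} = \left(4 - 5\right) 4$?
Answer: $2748$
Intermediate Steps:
$p{\left(m \right)} = -4$ ($p{\left(m \right)} = \left(-1\right) 4 = -4$)
$r = -115$ ($r = -105 - 10 = -115$)
$g = -687$ ($g = 3 - 690 = -687$)
$p{\left(\frac{1}{-1} \right)} g = \left(-4\right) \left(-687\right) = 2748$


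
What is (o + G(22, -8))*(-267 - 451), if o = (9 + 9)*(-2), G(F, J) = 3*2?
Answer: 21540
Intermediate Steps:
G(F, J) = 6
o = -36 (o = 18*(-2) = -36)
(o + G(22, -8))*(-267 - 451) = (-36 + 6)*(-267 - 451) = -30*(-718) = 21540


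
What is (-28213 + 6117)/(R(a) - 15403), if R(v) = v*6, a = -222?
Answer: 22096/16735 ≈ 1.3203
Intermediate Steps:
R(v) = 6*v
(-28213 + 6117)/(R(a) - 15403) = (-28213 + 6117)/(6*(-222) - 15403) = -22096/(-1332 - 15403) = -22096/(-16735) = -22096*(-1/16735) = 22096/16735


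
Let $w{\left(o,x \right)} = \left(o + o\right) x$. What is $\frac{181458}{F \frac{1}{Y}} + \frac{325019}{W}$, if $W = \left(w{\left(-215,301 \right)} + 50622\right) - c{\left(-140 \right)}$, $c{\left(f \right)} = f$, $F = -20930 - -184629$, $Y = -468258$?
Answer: $- \frac{6684407097066833}{12877872932} \approx -5.1906 \cdot 10^{5}$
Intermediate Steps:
$F = 163699$ ($F = -20930 + 184629 = 163699$)
$w{\left(o,x \right)} = 2 o x$
$W = -78668$ ($W = \left(2 \left(-215\right) 301 + 50622\right) - -140 = \left(-129430 + 50622\right) + 140 = -78808 + 140 = -78668$)
$\frac{181458}{F \frac{1}{Y}} + \frac{325019}{W} = \frac{181458}{163699 \frac{1}{-468258}} + \frac{325019}{-78668} = \frac{181458}{163699 \left(- \frac{1}{468258}\right)} + 325019 \left(- \frac{1}{78668}\right) = \frac{181458}{- \frac{163699}{468258}} - \frac{325019}{78668} = 181458 \left(- \frac{468258}{163699}\right) - \frac{325019}{78668} = - \frac{84969160164}{163699} - \frac{325019}{78668} = - \frac{6684407097066833}{12877872932}$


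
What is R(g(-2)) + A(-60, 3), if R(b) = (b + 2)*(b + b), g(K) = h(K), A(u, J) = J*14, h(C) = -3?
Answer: 48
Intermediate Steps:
A(u, J) = 14*J
g(K) = -3
R(b) = 2*b*(2 + b) (R(b) = (2 + b)*(2*b) = 2*b*(2 + b))
R(g(-2)) + A(-60, 3) = 2*(-3)*(2 - 3) + 14*3 = 2*(-3)*(-1) + 42 = 6 + 42 = 48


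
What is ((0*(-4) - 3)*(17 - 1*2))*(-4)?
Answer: 180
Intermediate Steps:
((0*(-4) - 3)*(17 - 1*2))*(-4) = ((0 - 3)*(17 - 2))*(-4) = -3*15*(-4) = -45*(-4) = 180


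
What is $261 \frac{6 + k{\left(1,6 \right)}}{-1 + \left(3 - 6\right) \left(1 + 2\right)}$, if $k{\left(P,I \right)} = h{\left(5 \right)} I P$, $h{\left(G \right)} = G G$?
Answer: $- \frac{20358}{5} \approx -4071.6$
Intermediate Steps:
$h{\left(G \right)} = G^{2}$
$k{\left(P,I \right)} = 25 I P$ ($k{\left(P,I \right)} = 5^{2} I P = 25 I P$)
$261 \frac{6 + k{\left(1,6 \right)}}{-1 + \left(3 - 6\right) \left(1 + 2\right)} = 261 \frac{6 + 25 \cdot 6 \cdot 1}{-1 + \left(3 - 6\right) \left(1 + 2\right)} = 261 \frac{6 + 150}{-1 - 9} = 261 \frac{156}{-1 - 9} = 261 \frac{156}{-10} = 261 \cdot 156 \left(- \frac{1}{10}\right) = 261 \left(- \frac{78}{5}\right) = - \frac{20358}{5}$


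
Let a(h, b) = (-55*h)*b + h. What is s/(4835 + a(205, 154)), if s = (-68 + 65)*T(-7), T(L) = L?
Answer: -3/247330 ≈ -1.2130e-5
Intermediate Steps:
a(h, b) = h - 55*b*h (a(h, b) = -55*b*h + h = h - 55*b*h)
s = 21 (s = (-68 + 65)*(-7) = -3*(-7) = 21)
s/(4835 + a(205, 154)) = 21/(4835 + 205*(1 - 55*154)) = 21/(4835 + 205*(1 - 8470)) = 21/(4835 + 205*(-8469)) = 21/(4835 - 1736145) = 21/(-1731310) = 21*(-1/1731310) = -3/247330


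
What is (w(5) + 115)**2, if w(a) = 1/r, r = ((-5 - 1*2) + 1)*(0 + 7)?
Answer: 23319241/1764 ≈ 13220.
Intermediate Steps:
r = -42 (r = ((-5 - 2) + 1)*7 = (-7 + 1)*7 = -6*7 = -42)
w(a) = -1/42 (w(a) = 1/(-42) = -1/42)
(w(5) + 115)**2 = (-1/42 + 115)**2 = (4829/42)**2 = 23319241/1764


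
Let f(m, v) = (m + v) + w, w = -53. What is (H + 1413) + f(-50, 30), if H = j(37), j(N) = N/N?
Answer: 1341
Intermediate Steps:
j(N) = 1
f(m, v) = -53 + m + v (f(m, v) = (m + v) - 53 = -53 + m + v)
H = 1
(H + 1413) + f(-50, 30) = (1 + 1413) + (-53 - 50 + 30) = 1414 - 73 = 1341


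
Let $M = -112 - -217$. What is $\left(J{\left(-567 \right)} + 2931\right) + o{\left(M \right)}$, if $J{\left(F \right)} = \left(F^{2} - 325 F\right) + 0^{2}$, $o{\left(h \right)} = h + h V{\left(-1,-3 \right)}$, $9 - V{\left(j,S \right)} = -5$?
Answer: $510270$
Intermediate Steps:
$V{\left(j,S \right)} = 14$ ($V{\left(j,S \right)} = 9 - -5 = 9 + 5 = 14$)
$M = 105$ ($M = -112 + 217 = 105$)
$o{\left(h \right)} = 15 h$ ($o{\left(h \right)} = h + h 14 = h + 14 h = 15 h$)
$J{\left(F \right)} = F^{2} - 325 F$ ($J{\left(F \right)} = \left(F^{2} - 325 F\right) + 0 = F^{2} - 325 F$)
$\left(J{\left(-567 \right)} + 2931\right) + o{\left(M \right)} = \left(- 567 \left(-325 - 567\right) + 2931\right) + 15 \cdot 105 = \left(\left(-567\right) \left(-892\right) + 2931\right) + 1575 = \left(505764 + 2931\right) + 1575 = 508695 + 1575 = 510270$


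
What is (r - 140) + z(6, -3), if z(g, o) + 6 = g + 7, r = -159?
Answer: -292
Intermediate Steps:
z(g, o) = 1 + g (z(g, o) = -6 + (g + 7) = -6 + (7 + g) = 1 + g)
(r - 140) + z(6, -3) = (-159 - 140) + (1 + 6) = -299 + 7 = -292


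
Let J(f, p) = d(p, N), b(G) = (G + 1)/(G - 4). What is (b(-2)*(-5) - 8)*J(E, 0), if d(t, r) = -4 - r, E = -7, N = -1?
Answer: 53/2 ≈ 26.500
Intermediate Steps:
b(G) = (1 + G)/(-4 + G)
J(f, p) = -3 (J(f, p) = -4 - 1*(-1) = -4 + 1 = -3)
(b(-2)*(-5) - 8)*J(E, 0) = (((1 - 2)/(-4 - 2))*(-5) - 8)*(-3) = ((-1/(-6))*(-5) - 8)*(-3) = (-⅙*(-1)*(-5) - 8)*(-3) = ((⅙)*(-5) - 8)*(-3) = (-⅚ - 8)*(-3) = -53/6*(-3) = 53/2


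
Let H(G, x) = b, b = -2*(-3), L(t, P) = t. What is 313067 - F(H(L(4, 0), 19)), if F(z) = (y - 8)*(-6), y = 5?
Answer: 313049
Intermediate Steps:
b = 6
H(G, x) = 6
F(z) = 18 (F(z) = (5 - 8)*(-6) = -3*(-6) = 18)
313067 - F(H(L(4, 0), 19)) = 313067 - 1*18 = 313067 - 18 = 313049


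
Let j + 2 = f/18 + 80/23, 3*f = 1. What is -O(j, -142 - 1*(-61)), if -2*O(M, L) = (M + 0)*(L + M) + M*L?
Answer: -370582355/3085128 ≈ -120.12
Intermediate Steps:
f = ⅓ (f = (⅓)*1 = ⅓ ≈ 0.33333)
j = 1859/1242 (j = -2 + ((⅓)/18 + 80/23) = -2 + ((⅓)*(1/18) + 80*(1/23)) = -2 + (1/54 + 80/23) = -2 + 4343/1242 = 1859/1242 ≈ 1.4968)
O(M, L) = -L*M/2 - M*(L + M)/2 (O(M, L) = -((M + 0)*(L + M) + M*L)/2 = -(M*(L + M) + L*M)/2 = -(L*M + M*(L + M))/2 = -L*M/2 - M*(L + M)/2)
-O(j, -142 - 1*(-61)) = -(-1)*1859*(1859/1242 + 2*(-142 - 1*(-61)))/(2*1242) = -(-1)*1859*(1859/1242 + 2*(-142 + 61))/(2*1242) = -(-1)*1859*(1859/1242 + 2*(-81))/(2*1242) = -(-1)*1859*(1859/1242 - 162)/(2*1242) = -(-1)*1859*(-199345)/(2*1242*1242) = -1*370582355/3085128 = -370582355/3085128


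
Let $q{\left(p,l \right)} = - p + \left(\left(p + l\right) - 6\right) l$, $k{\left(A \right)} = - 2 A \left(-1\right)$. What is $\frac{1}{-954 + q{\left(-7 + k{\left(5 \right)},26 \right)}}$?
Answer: $- \frac{1}{359} \approx -0.0027855$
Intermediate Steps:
$k{\left(A \right)} = 2 A$
$q{\left(p,l \right)} = - p + l \left(-6 + l + p\right)$ ($q{\left(p,l \right)} = - p + \left(\left(l + p\right) - 6\right) l = - p + \left(-6 + l + p\right) l = - p + l \left(-6 + l + p\right)$)
$\frac{1}{-954 + q{\left(-7 + k{\left(5 \right)},26 \right)}} = \frac{1}{-954 + \left(26^{2} - \left(-7 + 2 \cdot 5\right) - 156 + 26 \left(-7 + 2 \cdot 5\right)\right)} = \frac{1}{-954 + \left(676 - \left(-7 + 10\right) - 156 + 26 \left(-7 + 10\right)\right)} = \frac{1}{-954 + \left(676 - 3 - 156 + 26 \cdot 3\right)} = \frac{1}{-954 + \left(676 - 3 - 156 + 78\right)} = \frac{1}{-954 + 595} = \frac{1}{-359} = - \frac{1}{359}$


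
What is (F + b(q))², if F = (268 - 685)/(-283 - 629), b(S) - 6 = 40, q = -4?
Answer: 199459129/92416 ≈ 2158.3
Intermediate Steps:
b(S) = 46 (b(S) = 6 + 40 = 46)
F = 139/304 (F = -417/(-912) = -417*(-1/912) = 139/304 ≈ 0.45724)
(F + b(q))² = (139/304 + 46)² = (14123/304)² = 199459129/92416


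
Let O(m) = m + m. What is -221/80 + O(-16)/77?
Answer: -19577/6160 ≈ -3.1781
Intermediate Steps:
O(m) = 2*m
-221/80 + O(-16)/77 = -221/80 + (2*(-16))/77 = -221*1/80 - 32*1/77 = -221/80 - 32/77 = -19577/6160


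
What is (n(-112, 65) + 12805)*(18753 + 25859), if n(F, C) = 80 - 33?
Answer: 573353424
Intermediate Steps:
n(F, C) = 47
(n(-112, 65) + 12805)*(18753 + 25859) = (47 + 12805)*(18753 + 25859) = 12852*44612 = 573353424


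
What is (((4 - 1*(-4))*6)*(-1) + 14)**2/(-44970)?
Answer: -578/22485 ≈ -0.025706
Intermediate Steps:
(((4 - 1*(-4))*6)*(-1) + 14)**2/(-44970) = (((4 + 4)*6)*(-1) + 14)**2*(-1/44970) = ((8*6)*(-1) + 14)**2*(-1/44970) = (48*(-1) + 14)**2*(-1/44970) = (-48 + 14)**2*(-1/44970) = (-34)**2*(-1/44970) = 1156*(-1/44970) = -578/22485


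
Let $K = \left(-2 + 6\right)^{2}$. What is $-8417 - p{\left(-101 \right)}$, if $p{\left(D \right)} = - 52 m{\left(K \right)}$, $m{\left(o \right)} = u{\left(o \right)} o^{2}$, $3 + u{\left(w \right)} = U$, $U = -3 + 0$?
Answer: $-88289$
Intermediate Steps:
$U = -3$
$K = 16$ ($K = 4^{2} = 16$)
$u{\left(w \right)} = -6$ ($u{\left(w \right)} = -3 - 3 = -6$)
$m{\left(o \right)} = - 6 o^{2}$
$p{\left(D \right)} = 79872$ ($p{\left(D \right)} = - 52 \left(- 6 \cdot 16^{2}\right) = - 52 \left(\left(-6\right) 256\right) = \left(-52\right) \left(-1536\right) = 79872$)
$-8417 - p{\left(-101 \right)} = -8417 - 79872 = -88289$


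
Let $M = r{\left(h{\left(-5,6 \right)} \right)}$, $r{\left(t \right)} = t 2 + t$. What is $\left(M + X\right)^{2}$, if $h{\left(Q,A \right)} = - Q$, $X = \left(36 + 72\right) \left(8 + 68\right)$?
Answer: $67617729$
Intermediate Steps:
$X = 8208$ ($X = 108 \cdot 76 = 8208$)
$r{\left(t \right)} = 3 t$ ($r{\left(t \right)} = 2 t + t = 3 t$)
$M = 15$ ($M = 3 \left(\left(-1\right) \left(-5\right)\right) = 3 \cdot 5 = 15$)
$\left(M + X\right)^{2} = \left(15 + 8208\right)^{2} = 8223^{2} = 67617729$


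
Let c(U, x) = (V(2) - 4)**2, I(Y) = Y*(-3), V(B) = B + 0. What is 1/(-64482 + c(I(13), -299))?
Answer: -1/64478 ≈ -1.5509e-5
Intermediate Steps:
V(B) = B
I(Y) = -3*Y
c(U, x) = 4 (c(U, x) = (2 - 4)**2 = (-2)**2 = 4)
1/(-64482 + c(I(13), -299)) = 1/(-64482 + 4) = 1/(-64478) = -1/64478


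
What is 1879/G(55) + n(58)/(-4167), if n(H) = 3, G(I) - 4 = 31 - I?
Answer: -2609951/27780 ≈ -93.951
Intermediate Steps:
G(I) = 35 - I (G(I) = 4 + (31 - I) = 35 - I)
1879/G(55) + n(58)/(-4167) = 1879/(35 - 1*55) + 3/(-4167) = 1879/(35 - 55) + 3*(-1/4167) = 1879/(-20) - 1/1389 = 1879*(-1/20) - 1/1389 = -1879/20 - 1/1389 = -2609951/27780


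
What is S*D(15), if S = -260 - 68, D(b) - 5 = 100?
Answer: -34440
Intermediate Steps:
D(b) = 105 (D(b) = 5 + 100 = 105)
S = -328
S*D(15) = -328*105 = -34440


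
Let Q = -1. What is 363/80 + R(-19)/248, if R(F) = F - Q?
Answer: 11073/2480 ≈ 4.4649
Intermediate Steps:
R(F) = 1 + F (R(F) = F - 1*(-1) = F + 1 = 1 + F)
363/80 + R(-19)/248 = 363/80 + (1 - 19)/248 = 363*(1/80) - 18*1/248 = 363/80 - 9/124 = 11073/2480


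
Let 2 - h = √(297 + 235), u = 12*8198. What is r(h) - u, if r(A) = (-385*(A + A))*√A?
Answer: -98376 - 1540*√2*(1 - √133)^(3/2) ≈ -98376.0 + 74445.0*I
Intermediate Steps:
u = 98376
h = 2 - 2*√133 (h = 2 - √(297 + 235) = 2 - √532 = 2 - 2*√133 ≈ -21.065)
r(A) = -770*A^(3/2) (r(A) = (-770*A)*√A = -770*A^(3/2))
r(h) - u = -770*(2 - 2*√133)^(3/2) - 1*98376 = -770*(2 - 2*√133)^(3/2) - 98376 = -98376 - 770*(2 - 2*√133)^(3/2)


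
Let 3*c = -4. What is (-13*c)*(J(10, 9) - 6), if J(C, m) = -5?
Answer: -572/3 ≈ -190.67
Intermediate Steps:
c = -4/3 (c = (1/3)*(-4) = -4/3 ≈ -1.3333)
(-13*c)*(J(10, 9) - 6) = (-13*(-4/3))*(-5 - 6) = (52/3)*(-11) = -572/3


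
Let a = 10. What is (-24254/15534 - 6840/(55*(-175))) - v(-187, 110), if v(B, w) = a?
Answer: -162233969/14951475 ≈ -10.851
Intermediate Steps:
v(B, w) = 10
(-24254/15534 - 6840/(55*(-175))) - v(-187, 110) = (-24254/15534 - 6840/(55*(-175))) - 1*10 = (-24254*1/15534 - 6840/(-9625)) - 10 = (-12127/7767 - 6840*(-1/9625)) - 10 = (-12127/7767 + 1368/1925) - 10 = -12719219/14951475 - 10 = -162233969/14951475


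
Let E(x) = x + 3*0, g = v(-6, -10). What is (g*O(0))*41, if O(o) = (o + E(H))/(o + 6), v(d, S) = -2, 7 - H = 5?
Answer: -82/3 ≈ -27.333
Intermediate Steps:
H = 2 (H = 7 - 1*5 = 7 - 5 = 2)
g = -2
E(x) = x (E(x) = x + 0 = x)
O(o) = (2 + o)/(6 + o) (O(o) = (o + 2)/(o + 6) = (2 + o)/(6 + o))
(g*O(0))*41 = -2*(2 + 0)/(6 + 0)*41 = -2*2/6*41 = -2/3*41 = -2*⅓*41 = -⅔*41 = -82/3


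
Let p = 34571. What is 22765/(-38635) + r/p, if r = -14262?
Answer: -267604237/267130117 ≈ -1.0018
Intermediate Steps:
22765/(-38635) + r/p = 22765/(-38635) - 14262/34571 = 22765*(-1/38635) - 14262*1/34571 = -4553/7727 - 14262/34571 = -267604237/267130117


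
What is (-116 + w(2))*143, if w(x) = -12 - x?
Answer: -18590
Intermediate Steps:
(-116 + w(2))*143 = (-116 + (-12 - 1*2))*143 = (-116 + (-12 - 2))*143 = (-116 - 14)*143 = -130*143 = -18590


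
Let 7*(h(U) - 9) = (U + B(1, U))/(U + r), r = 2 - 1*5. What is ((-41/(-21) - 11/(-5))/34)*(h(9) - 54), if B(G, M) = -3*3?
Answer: -654/119 ≈ -5.4958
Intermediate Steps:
B(G, M) = -9
r = -3 (r = 2 - 5 = -3)
h(U) = 9 + (-9 + U)/(7*(-3 + U)) (h(U) = 9 + ((U - 9)/(U - 3))/7 = 9 + ((-9 + U)/(-3 + U))/7 = 9 + (-9 + U)/(7*(-3 + U)))
((-41/(-21) - 11/(-5))/34)*(h(9) - 54) = ((-41/(-21) - 11/(-5))/34)*(2*(-99 + 32*9)/(7*(-3 + 9)) - 54) = ((-41*(-1/21) - 11*(-1/5))*(1/34))*((2/7)*(-99 + 288)/6 - 54) = ((41/21 + 11/5)*(1/34))*((2/7)*(1/6)*189 - 54) = ((436/105)*(1/34))*(9 - 54) = (218/1785)*(-45) = -654/119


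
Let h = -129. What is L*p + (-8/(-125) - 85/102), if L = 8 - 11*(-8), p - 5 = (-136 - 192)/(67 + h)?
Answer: 22950113/23250 ≈ 987.10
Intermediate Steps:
p = 319/31 (p = 5 + (-136 - 192)/(67 - 129) = 5 - 328/(-62) = 5 - 328*(-1/62) = 5 + 164/31 = 319/31 ≈ 10.290)
L = 96 (L = 8 + 88 = 96)
L*p + (-8/(-125) - 85/102) = 96*(319/31) + (-8/(-125) - 85/102) = 30624/31 + (-8*(-1/125) - 85*1/102) = 30624/31 + (8/125 - 5/6) = 30624/31 - 577/750 = 22950113/23250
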